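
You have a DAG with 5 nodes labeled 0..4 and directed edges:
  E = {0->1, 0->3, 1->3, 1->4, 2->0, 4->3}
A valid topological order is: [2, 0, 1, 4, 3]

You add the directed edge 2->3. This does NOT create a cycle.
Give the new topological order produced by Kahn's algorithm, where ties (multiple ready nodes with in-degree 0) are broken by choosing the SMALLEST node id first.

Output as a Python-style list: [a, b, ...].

Old toposort: [2, 0, 1, 4, 3]
Added edge: 2->3
Position of 2 (0) < position of 3 (4). Old order still valid.
Run Kahn's algorithm (break ties by smallest node id):
  initial in-degrees: [1, 1, 0, 4, 1]
  ready (indeg=0): [2]
  pop 2: indeg[0]->0; indeg[3]->3 | ready=[0] | order so far=[2]
  pop 0: indeg[1]->0; indeg[3]->2 | ready=[1] | order so far=[2, 0]
  pop 1: indeg[3]->1; indeg[4]->0 | ready=[4] | order so far=[2, 0, 1]
  pop 4: indeg[3]->0 | ready=[3] | order so far=[2, 0, 1, 4]
  pop 3: no out-edges | ready=[] | order so far=[2, 0, 1, 4, 3]
  Result: [2, 0, 1, 4, 3]

Answer: [2, 0, 1, 4, 3]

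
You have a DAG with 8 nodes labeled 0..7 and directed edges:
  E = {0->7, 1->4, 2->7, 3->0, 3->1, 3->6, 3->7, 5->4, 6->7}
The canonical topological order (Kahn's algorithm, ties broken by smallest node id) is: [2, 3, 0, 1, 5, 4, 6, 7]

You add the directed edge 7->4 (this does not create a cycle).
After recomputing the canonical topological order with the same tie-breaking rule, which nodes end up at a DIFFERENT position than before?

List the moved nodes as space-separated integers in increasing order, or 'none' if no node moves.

Answer: 4 6 7

Derivation:
Old toposort: [2, 3, 0, 1, 5, 4, 6, 7]
Added edge 7->4
Recompute Kahn (smallest-id tiebreak):
  initial in-degrees: [1, 1, 0, 0, 3, 0, 1, 4]
  ready (indeg=0): [2, 3, 5]
  pop 2: indeg[7]->3 | ready=[3, 5] | order so far=[2]
  pop 3: indeg[0]->0; indeg[1]->0; indeg[6]->0; indeg[7]->2 | ready=[0, 1, 5, 6] | order so far=[2, 3]
  pop 0: indeg[7]->1 | ready=[1, 5, 6] | order so far=[2, 3, 0]
  pop 1: indeg[4]->2 | ready=[5, 6] | order so far=[2, 3, 0, 1]
  pop 5: indeg[4]->1 | ready=[6] | order so far=[2, 3, 0, 1, 5]
  pop 6: indeg[7]->0 | ready=[7] | order so far=[2, 3, 0, 1, 5, 6]
  pop 7: indeg[4]->0 | ready=[4] | order so far=[2, 3, 0, 1, 5, 6, 7]
  pop 4: no out-edges | ready=[] | order so far=[2, 3, 0, 1, 5, 6, 7, 4]
New canonical toposort: [2, 3, 0, 1, 5, 6, 7, 4]
Compare positions:
  Node 0: index 2 -> 2 (same)
  Node 1: index 3 -> 3 (same)
  Node 2: index 0 -> 0 (same)
  Node 3: index 1 -> 1 (same)
  Node 4: index 5 -> 7 (moved)
  Node 5: index 4 -> 4 (same)
  Node 6: index 6 -> 5 (moved)
  Node 7: index 7 -> 6 (moved)
Nodes that changed position: 4 6 7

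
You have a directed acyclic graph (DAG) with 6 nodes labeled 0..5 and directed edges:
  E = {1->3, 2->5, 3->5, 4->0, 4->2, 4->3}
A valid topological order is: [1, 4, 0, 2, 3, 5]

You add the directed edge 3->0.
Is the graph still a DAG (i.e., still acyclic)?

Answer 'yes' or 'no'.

Given toposort: [1, 4, 0, 2, 3, 5]
Position of 3: index 4; position of 0: index 2
New edge 3->0: backward (u after v in old order)
Backward edge: old toposort is now invalid. Check if this creates a cycle.
Does 0 already reach 3? Reachable from 0: [0]. NO -> still a DAG (reorder needed).
Still a DAG? yes

Answer: yes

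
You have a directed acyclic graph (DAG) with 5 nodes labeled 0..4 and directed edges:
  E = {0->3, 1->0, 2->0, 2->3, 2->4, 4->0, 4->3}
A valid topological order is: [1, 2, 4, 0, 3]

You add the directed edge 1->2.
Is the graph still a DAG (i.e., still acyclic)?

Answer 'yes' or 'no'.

Given toposort: [1, 2, 4, 0, 3]
Position of 1: index 0; position of 2: index 1
New edge 1->2: forward
Forward edge: respects the existing order. Still a DAG, same toposort still valid.
Still a DAG? yes

Answer: yes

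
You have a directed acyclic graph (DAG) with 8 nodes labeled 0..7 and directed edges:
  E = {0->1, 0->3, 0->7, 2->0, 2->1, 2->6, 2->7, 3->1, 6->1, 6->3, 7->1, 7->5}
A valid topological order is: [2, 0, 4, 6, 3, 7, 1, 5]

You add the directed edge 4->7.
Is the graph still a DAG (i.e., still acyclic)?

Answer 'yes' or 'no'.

Answer: yes

Derivation:
Given toposort: [2, 0, 4, 6, 3, 7, 1, 5]
Position of 4: index 2; position of 7: index 5
New edge 4->7: forward
Forward edge: respects the existing order. Still a DAG, same toposort still valid.
Still a DAG? yes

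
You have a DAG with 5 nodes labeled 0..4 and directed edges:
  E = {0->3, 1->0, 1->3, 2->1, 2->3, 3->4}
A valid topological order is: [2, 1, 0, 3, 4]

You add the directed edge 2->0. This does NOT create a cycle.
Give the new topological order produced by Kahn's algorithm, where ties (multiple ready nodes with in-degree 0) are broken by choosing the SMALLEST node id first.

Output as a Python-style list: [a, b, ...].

Old toposort: [2, 1, 0, 3, 4]
Added edge: 2->0
Position of 2 (0) < position of 0 (2). Old order still valid.
Run Kahn's algorithm (break ties by smallest node id):
  initial in-degrees: [2, 1, 0, 3, 1]
  ready (indeg=0): [2]
  pop 2: indeg[0]->1; indeg[1]->0; indeg[3]->2 | ready=[1] | order so far=[2]
  pop 1: indeg[0]->0; indeg[3]->1 | ready=[0] | order so far=[2, 1]
  pop 0: indeg[3]->0 | ready=[3] | order so far=[2, 1, 0]
  pop 3: indeg[4]->0 | ready=[4] | order so far=[2, 1, 0, 3]
  pop 4: no out-edges | ready=[] | order so far=[2, 1, 0, 3, 4]
  Result: [2, 1, 0, 3, 4]

Answer: [2, 1, 0, 3, 4]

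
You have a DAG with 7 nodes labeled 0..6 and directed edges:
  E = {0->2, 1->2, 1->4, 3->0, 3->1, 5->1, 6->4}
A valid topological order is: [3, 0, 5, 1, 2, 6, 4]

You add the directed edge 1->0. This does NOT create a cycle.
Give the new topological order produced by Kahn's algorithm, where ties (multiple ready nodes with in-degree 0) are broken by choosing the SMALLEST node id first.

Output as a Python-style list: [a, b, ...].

Old toposort: [3, 0, 5, 1, 2, 6, 4]
Added edge: 1->0
Position of 1 (3) > position of 0 (1). Must reorder: 1 must now come before 0.
Run Kahn's algorithm (break ties by smallest node id):
  initial in-degrees: [2, 2, 2, 0, 2, 0, 0]
  ready (indeg=0): [3, 5, 6]
  pop 3: indeg[0]->1; indeg[1]->1 | ready=[5, 6] | order so far=[3]
  pop 5: indeg[1]->0 | ready=[1, 6] | order so far=[3, 5]
  pop 1: indeg[0]->0; indeg[2]->1; indeg[4]->1 | ready=[0, 6] | order so far=[3, 5, 1]
  pop 0: indeg[2]->0 | ready=[2, 6] | order so far=[3, 5, 1, 0]
  pop 2: no out-edges | ready=[6] | order so far=[3, 5, 1, 0, 2]
  pop 6: indeg[4]->0 | ready=[4] | order so far=[3, 5, 1, 0, 2, 6]
  pop 4: no out-edges | ready=[] | order so far=[3, 5, 1, 0, 2, 6, 4]
  Result: [3, 5, 1, 0, 2, 6, 4]

Answer: [3, 5, 1, 0, 2, 6, 4]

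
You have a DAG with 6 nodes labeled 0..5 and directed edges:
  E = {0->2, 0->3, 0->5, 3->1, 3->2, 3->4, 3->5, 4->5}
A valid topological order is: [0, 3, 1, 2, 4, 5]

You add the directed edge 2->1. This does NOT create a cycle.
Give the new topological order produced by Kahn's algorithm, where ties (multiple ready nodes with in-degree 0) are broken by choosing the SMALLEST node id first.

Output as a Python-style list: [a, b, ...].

Answer: [0, 3, 2, 1, 4, 5]

Derivation:
Old toposort: [0, 3, 1, 2, 4, 5]
Added edge: 2->1
Position of 2 (3) > position of 1 (2). Must reorder: 2 must now come before 1.
Run Kahn's algorithm (break ties by smallest node id):
  initial in-degrees: [0, 2, 2, 1, 1, 3]
  ready (indeg=0): [0]
  pop 0: indeg[2]->1; indeg[3]->0; indeg[5]->2 | ready=[3] | order so far=[0]
  pop 3: indeg[1]->1; indeg[2]->0; indeg[4]->0; indeg[5]->1 | ready=[2, 4] | order so far=[0, 3]
  pop 2: indeg[1]->0 | ready=[1, 4] | order so far=[0, 3, 2]
  pop 1: no out-edges | ready=[4] | order so far=[0, 3, 2, 1]
  pop 4: indeg[5]->0 | ready=[5] | order so far=[0, 3, 2, 1, 4]
  pop 5: no out-edges | ready=[] | order so far=[0, 3, 2, 1, 4, 5]
  Result: [0, 3, 2, 1, 4, 5]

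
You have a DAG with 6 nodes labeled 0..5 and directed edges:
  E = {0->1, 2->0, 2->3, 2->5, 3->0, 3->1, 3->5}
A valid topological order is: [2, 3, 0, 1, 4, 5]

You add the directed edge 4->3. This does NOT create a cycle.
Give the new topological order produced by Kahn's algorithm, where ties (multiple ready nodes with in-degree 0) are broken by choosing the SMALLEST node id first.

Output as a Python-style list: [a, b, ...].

Answer: [2, 4, 3, 0, 1, 5]

Derivation:
Old toposort: [2, 3, 0, 1, 4, 5]
Added edge: 4->3
Position of 4 (4) > position of 3 (1). Must reorder: 4 must now come before 3.
Run Kahn's algorithm (break ties by smallest node id):
  initial in-degrees: [2, 2, 0, 2, 0, 2]
  ready (indeg=0): [2, 4]
  pop 2: indeg[0]->1; indeg[3]->1; indeg[5]->1 | ready=[4] | order so far=[2]
  pop 4: indeg[3]->0 | ready=[3] | order so far=[2, 4]
  pop 3: indeg[0]->0; indeg[1]->1; indeg[5]->0 | ready=[0, 5] | order so far=[2, 4, 3]
  pop 0: indeg[1]->0 | ready=[1, 5] | order so far=[2, 4, 3, 0]
  pop 1: no out-edges | ready=[5] | order so far=[2, 4, 3, 0, 1]
  pop 5: no out-edges | ready=[] | order so far=[2, 4, 3, 0, 1, 5]
  Result: [2, 4, 3, 0, 1, 5]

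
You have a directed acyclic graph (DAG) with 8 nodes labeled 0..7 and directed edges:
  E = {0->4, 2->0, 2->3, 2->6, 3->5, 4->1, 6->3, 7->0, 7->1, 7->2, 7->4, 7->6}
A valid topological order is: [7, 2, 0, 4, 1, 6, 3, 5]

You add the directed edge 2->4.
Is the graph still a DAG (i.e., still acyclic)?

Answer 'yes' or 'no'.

Given toposort: [7, 2, 0, 4, 1, 6, 3, 5]
Position of 2: index 1; position of 4: index 3
New edge 2->4: forward
Forward edge: respects the existing order. Still a DAG, same toposort still valid.
Still a DAG? yes

Answer: yes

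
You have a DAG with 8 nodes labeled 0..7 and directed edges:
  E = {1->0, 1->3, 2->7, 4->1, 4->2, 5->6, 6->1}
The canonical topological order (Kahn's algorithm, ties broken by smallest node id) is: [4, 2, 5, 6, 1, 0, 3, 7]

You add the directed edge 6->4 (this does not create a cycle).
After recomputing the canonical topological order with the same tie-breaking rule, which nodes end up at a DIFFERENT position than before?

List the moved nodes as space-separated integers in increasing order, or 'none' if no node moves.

Answer: 0 1 2 4 5 6

Derivation:
Old toposort: [4, 2, 5, 6, 1, 0, 3, 7]
Added edge 6->4
Recompute Kahn (smallest-id tiebreak):
  initial in-degrees: [1, 2, 1, 1, 1, 0, 1, 1]
  ready (indeg=0): [5]
  pop 5: indeg[6]->0 | ready=[6] | order so far=[5]
  pop 6: indeg[1]->1; indeg[4]->0 | ready=[4] | order so far=[5, 6]
  pop 4: indeg[1]->0; indeg[2]->0 | ready=[1, 2] | order so far=[5, 6, 4]
  pop 1: indeg[0]->0; indeg[3]->0 | ready=[0, 2, 3] | order so far=[5, 6, 4, 1]
  pop 0: no out-edges | ready=[2, 3] | order so far=[5, 6, 4, 1, 0]
  pop 2: indeg[7]->0 | ready=[3, 7] | order so far=[5, 6, 4, 1, 0, 2]
  pop 3: no out-edges | ready=[7] | order so far=[5, 6, 4, 1, 0, 2, 3]
  pop 7: no out-edges | ready=[] | order so far=[5, 6, 4, 1, 0, 2, 3, 7]
New canonical toposort: [5, 6, 4, 1, 0, 2, 3, 7]
Compare positions:
  Node 0: index 5 -> 4 (moved)
  Node 1: index 4 -> 3 (moved)
  Node 2: index 1 -> 5 (moved)
  Node 3: index 6 -> 6 (same)
  Node 4: index 0 -> 2 (moved)
  Node 5: index 2 -> 0 (moved)
  Node 6: index 3 -> 1 (moved)
  Node 7: index 7 -> 7 (same)
Nodes that changed position: 0 1 2 4 5 6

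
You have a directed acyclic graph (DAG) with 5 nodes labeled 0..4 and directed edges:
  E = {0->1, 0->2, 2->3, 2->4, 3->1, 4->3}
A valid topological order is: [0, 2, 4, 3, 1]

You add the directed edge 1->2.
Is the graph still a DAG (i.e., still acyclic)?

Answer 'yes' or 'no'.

Given toposort: [0, 2, 4, 3, 1]
Position of 1: index 4; position of 2: index 1
New edge 1->2: backward (u after v in old order)
Backward edge: old toposort is now invalid. Check if this creates a cycle.
Does 2 already reach 1? Reachable from 2: [1, 2, 3, 4]. YES -> cycle!
Still a DAG? no

Answer: no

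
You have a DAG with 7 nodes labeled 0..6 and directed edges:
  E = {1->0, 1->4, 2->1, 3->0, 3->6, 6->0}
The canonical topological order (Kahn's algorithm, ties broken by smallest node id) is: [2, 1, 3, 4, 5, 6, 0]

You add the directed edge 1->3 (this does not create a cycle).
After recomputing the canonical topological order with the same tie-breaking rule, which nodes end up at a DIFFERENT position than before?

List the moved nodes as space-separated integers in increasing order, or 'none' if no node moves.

Old toposort: [2, 1, 3, 4, 5, 6, 0]
Added edge 1->3
Recompute Kahn (smallest-id tiebreak):
  initial in-degrees: [3, 1, 0, 1, 1, 0, 1]
  ready (indeg=0): [2, 5]
  pop 2: indeg[1]->0 | ready=[1, 5] | order so far=[2]
  pop 1: indeg[0]->2; indeg[3]->0; indeg[4]->0 | ready=[3, 4, 5] | order so far=[2, 1]
  pop 3: indeg[0]->1; indeg[6]->0 | ready=[4, 5, 6] | order so far=[2, 1, 3]
  pop 4: no out-edges | ready=[5, 6] | order so far=[2, 1, 3, 4]
  pop 5: no out-edges | ready=[6] | order so far=[2, 1, 3, 4, 5]
  pop 6: indeg[0]->0 | ready=[0] | order so far=[2, 1, 3, 4, 5, 6]
  pop 0: no out-edges | ready=[] | order so far=[2, 1, 3, 4, 5, 6, 0]
New canonical toposort: [2, 1, 3, 4, 5, 6, 0]
Compare positions:
  Node 0: index 6 -> 6 (same)
  Node 1: index 1 -> 1 (same)
  Node 2: index 0 -> 0 (same)
  Node 3: index 2 -> 2 (same)
  Node 4: index 3 -> 3 (same)
  Node 5: index 4 -> 4 (same)
  Node 6: index 5 -> 5 (same)
Nodes that changed position: none

Answer: none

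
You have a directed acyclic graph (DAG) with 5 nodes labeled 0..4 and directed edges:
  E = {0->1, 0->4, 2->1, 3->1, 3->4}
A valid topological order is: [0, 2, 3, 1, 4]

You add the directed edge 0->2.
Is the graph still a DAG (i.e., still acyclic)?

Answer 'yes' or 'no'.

Answer: yes

Derivation:
Given toposort: [0, 2, 3, 1, 4]
Position of 0: index 0; position of 2: index 1
New edge 0->2: forward
Forward edge: respects the existing order. Still a DAG, same toposort still valid.
Still a DAG? yes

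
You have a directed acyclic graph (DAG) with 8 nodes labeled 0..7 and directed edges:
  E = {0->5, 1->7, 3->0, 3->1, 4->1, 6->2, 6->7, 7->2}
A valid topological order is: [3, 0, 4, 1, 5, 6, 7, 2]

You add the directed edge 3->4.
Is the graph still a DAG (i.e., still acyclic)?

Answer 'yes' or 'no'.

Answer: yes

Derivation:
Given toposort: [3, 0, 4, 1, 5, 6, 7, 2]
Position of 3: index 0; position of 4: index 2
New edge 3->4: forward
Forward edge: respects the existing order. Still a DAG, same toposort still valid.
Still a DAG? yes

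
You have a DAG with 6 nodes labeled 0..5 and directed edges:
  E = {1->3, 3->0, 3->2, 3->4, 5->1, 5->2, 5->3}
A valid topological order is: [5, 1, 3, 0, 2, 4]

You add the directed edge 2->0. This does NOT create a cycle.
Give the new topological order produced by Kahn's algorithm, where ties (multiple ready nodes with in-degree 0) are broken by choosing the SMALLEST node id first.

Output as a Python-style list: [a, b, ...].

Old toposort: [5, 1, 3, 0, 2, 4]
Added edge: 2->0
Position of 2 (4) > position of 0 (3). Must reorder: 2 must now come before 0.
Run Kahn's algorithm (break ties by smallest node id):
  initial in-degrees: [2, 1, 2, 2, 1, 0]
  ready (indeg=0): [5]
  pop 5: indeg[1]->0; indeg[2]->1; indeg[3]->1 | ready=[1] | order so far=[5]
  pop 1: indeg[3]->0 | ready=[3] | order so far=[5, 1]
  pop 3: indeg[0]->1; indeg[2]->0; indeg[4]->0 | ready=[2, 4] | order so far=[5, 1, 3]
  pop 2: indeg[0]->0 | ready=[0, 4] | order so far=[5, 1, 3, 2]
  pop 0: no out-edges | ready=[4] | order so far=[5, 1, 3, 2, 0]
  pop 4: no out-edges | ready=[] | order so far=[5, 1, 3, 2, 0, 4]
  Result: [5, 1, 3, 2, 0, 4]

Answer: [5, 1, 3, 2, 0, 4]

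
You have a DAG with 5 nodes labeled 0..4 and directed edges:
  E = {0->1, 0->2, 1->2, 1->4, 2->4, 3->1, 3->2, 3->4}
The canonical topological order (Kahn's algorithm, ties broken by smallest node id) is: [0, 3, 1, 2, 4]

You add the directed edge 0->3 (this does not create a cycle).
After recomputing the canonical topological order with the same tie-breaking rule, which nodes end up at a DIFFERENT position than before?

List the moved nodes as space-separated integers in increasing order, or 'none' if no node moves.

Answer: none

Derivation:
Old toposort: [0, 3, 1, 2, 4]
Added edge 0->3
Recompute Kahn (smallest-id tiebreak):
  initial in-degrees: [0, 2, 3, 1, 3]
  ready (indeg=0): [0]
  pop 0: indeg[1]->1; indeg[2]->2; indeg[3]->0 | ready=[3] | order so far=[0]
  pop 3: indeg[1]->0; indeg[2]->1; indeg[4]->2 | ready=[1] | order so far=[0, 3]
  pop 1: indeg[2]->0; indeg[4]->1 | ready=[2] | order so far=[0, 3, 1]
  pop 2: indeg[4]->0 | ready=[4] | order so far=[0, 3, 1, 2]
  pop 4: no out-edges | ready=[] | order so far=[0, 3, 1, 2, 4]
New canonical toposort: [0, 3, 1, 2, 4]
Compare positions:
  Node 0: index 0 -> 0 (same)
  Node 1: index 2 -> 2 (same)
  Node 2: index 3 -> 3 (same)
  Node 3: index 1 -> 1 (same)
  Node 4: index 4 -> 4 (same)
Nodes that changed position: none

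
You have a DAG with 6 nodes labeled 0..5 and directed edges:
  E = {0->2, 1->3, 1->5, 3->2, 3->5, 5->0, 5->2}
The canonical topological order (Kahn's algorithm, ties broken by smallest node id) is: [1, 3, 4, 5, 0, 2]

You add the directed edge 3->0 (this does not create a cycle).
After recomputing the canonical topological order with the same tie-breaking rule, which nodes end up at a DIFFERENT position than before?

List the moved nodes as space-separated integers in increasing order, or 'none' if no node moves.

Old toposort: [1, 3, 4, 5, 0, 2]
Added edge 3->0
Recompute Kahn (smallest-id tiebreak):
  initial in-degrees: [2, 0, 3, 1, 0, 2]
  ready (indeg=0): [1, 4]
  pop 1: indeg[3]->0; indeg[5]->1 | ready=[3, 4] | order so far=[1]
  pop 3: indeg[0]->1; indeg[2]->2; indeg[5]->0 | ready=[4, 5] | order so far=[1, 3]
  pop 4: no out-edges | ready=[5] | order so far=[1, 3, 4]
  pop 5: indeg[0]->0; indeg[2]->1 | ready=[0] | order so far=[1, 3, 4, 5]
  pop 0: indeg[2]->0 | ready=[2] | order so far=[1, 3, 4, 5, 0]
  pop 2: no out-edges | ready=[] | order so far=[1, 3, 4, 5, 0, 2]
New canonical toposort: [1, 3, 4, 5, 0, 2]
Compare positions:
  Node 0: index 4 -> 4 (same)
  Node 1: index 0 -> 0 (same)
  Node 2: index 5 -> 5 (same)
  Node 3: index 1 -> 1 (same)
  Node 4: index 2 -> 2 (same)
  Node 5: index 3 -> 3 (same)
Nodes that changed position: none

Answer: none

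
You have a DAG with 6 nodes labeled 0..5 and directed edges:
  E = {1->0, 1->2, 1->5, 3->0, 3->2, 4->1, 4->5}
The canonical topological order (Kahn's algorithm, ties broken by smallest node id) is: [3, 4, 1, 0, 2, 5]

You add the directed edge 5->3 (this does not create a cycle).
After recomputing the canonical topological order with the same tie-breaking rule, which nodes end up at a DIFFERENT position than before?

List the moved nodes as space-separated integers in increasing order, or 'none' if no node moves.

Answer: 0 1 2 3 4 5

Derivation:
Old toposort: [3, 4, 1, 0, 2, 5]
Added edge 5->3
Recompute Kahn (smallest-id tiebreak):
  initial in-degrees: [2, 1, 2, 1, 0, 2]
  ready (indeg=0): [4]
  pop 4: indeg[1]->0; indeg[5]->1 | ready=[1] | order so far=[4]
  pop 1: indeg[0]->1; indeg[2]->1; indeg[5]->0 | ready=[5] | order so far=[4, 1]
  pop 5: indeg[3]->0 | ready=[3] | order so far=[4, 1, 5]
  pop 3: indeg[0]->0; indeg[2]->0 | ready=[0, 2] | order so far=[4, 1, 5, 3]
  pop 0: no out-edges | ready=[2] | order so far=[4, 1, 5, 3, 0]
  pop 2: no out-edges | ready=[] | order so far=[4, 1, 5, 3, 0, 2]
New canonical toposort: [4, 1, 5, 3, 0, 2]
Compare positions:
  Node 0: index 3 -> 4 (moved)
  Node 1: index 2 -> 1 (moved)
  Node 2: index 4 -> 5 (moved)
  Node 3: index 0 -> 3 (moved)
  Node 4: index 1 -> 0 (moved)
  Node 5: index 5 -> 2 (moved)
Nodes that changed position: 0 1 2 3 4 5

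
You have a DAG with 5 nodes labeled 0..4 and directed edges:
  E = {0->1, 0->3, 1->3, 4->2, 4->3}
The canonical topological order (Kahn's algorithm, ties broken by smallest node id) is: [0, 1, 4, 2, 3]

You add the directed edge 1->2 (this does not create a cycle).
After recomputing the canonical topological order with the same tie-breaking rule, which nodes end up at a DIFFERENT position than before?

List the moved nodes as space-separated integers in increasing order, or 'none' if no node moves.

Old toposort: [0, 1, 4, 2, 3]
Added edge 1->2
Recompute Kahn (smallest-id tiebreak):
  initial in-degrees: [0, 1, 2, 3, 0]
  ready (indeg=0): [0, 4]
  pop 0: indeg[1]->0; indeg[3]->2 | ready=[1, 4] | order so far=[0]
  pop 1: indeg[2]->1; indeg[3]->1 | ready=[4] | order so far=[0, 1]
  pop 4: indeg[2]->0; indeg[3]->0 | ready=[2, 3] | order so far=[0, 1, 4]
  pop 2: no out-edges | ready=[3] | order so far=[0, 1, 4, 2]
  pop 3: no out-edges | ready=[] | order so far=[0, 1, 4, 2, 3]
New canonical toposort: [0, 1, 4, 2, 3]
Compare positions:
  Node 0: index 0 -> 0 (same)
  Node 1: index 1 -> 1 (same)
  Node 2: index 3 -> 3 (same)
  Node 3: index 4 -> 4 (same)
  Node 4: index 2 -> 2 (same)
Nodes that changed position: none

Answer: none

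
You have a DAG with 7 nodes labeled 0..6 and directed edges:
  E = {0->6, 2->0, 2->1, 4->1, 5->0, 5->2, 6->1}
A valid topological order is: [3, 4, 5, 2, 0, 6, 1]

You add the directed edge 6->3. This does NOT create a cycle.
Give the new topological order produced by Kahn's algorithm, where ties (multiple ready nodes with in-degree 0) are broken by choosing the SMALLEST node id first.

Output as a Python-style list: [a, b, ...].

Old toposort: [3, 4, 5, 2, 0, 6, 1]
Added edge: 6->3
Position of 6 (5) > position of 3 (0). Must reorder: 6 must now come before 3.
Run Kahn's algorithm (break ties by smallest node id):
  initial in-degrees: [2, 3, 1, 1, 0, 0, 1]
  ready (indeg=0): [4, 5]
  pop 4: indeg[1]->2 | ready=[5] | order so far=[4]
  pop 5: indeg[0]->1; indeg[2]->0 | ready=[2] | order so far=[4, 5]
  pop 2: indeg[0]->0; indeg[1]->1 | ready=[0] | order so far=[4, 5, 2]
  pop 0: indeg[6]->0 | ready=[6] | order so far=[4, 5, 2, 0]
  pop 6: indeg[1]->0; indeg[3]->0 | ready=[1, 3] | order so far=[4, 5, 2, 0, 6]
  pop 1: no out-edges | ready=[3] | order so far=[4, 5, 2, 0, 6, 1]
  pop 3: no out-edges | ready=[] | order so far=[4, 5, 2, 0, 6, 1, 3]
  Result: [4, 5, 2, 0, 6, 1, 3]

Answer: [4, 5, 2, 0, 6, 1, 3]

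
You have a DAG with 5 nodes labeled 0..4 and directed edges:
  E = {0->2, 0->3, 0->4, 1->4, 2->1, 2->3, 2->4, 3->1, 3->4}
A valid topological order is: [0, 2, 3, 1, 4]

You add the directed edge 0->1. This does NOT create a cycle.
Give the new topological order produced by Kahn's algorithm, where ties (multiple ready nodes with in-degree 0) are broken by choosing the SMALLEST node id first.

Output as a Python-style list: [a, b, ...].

Answer: [0, 2, 3, 1, 4]

Derivation:
Old toposort: [0, 2, 3, 1, 4]
Added edge: 0->1
Position of 0 (0) < position of 1 (3). Old order still valid.
Run Kahn's algorithm (break ties by smallest node id):
  initial in-degrees: [0, 3, 1, 2, 4]
  ready (indeg=0): [0]
  pop 0: indeg[1]->2; indeg[2]->0; indeg[3]->1; indeg[4]->3 | ready=[2] | order so far=[0]
  pop 2: indeg[1]->1; indeg[3]->0; indeg[4]->2 | ready=[3] | order so far=[0, 2]
  pop 3: indeg[1]->0; indeg[4]->1 | ready=[1] | order so far=[0, 2, 3]
  pop 1: indeg[4]->0 | ready=[4] | order so far=[0, 2, 3, 1]
  pop 4: no out-edges | ready=[] | order so far=[0, 2, 3, 1, 4]
  Result: [0, 2, 3, 1, 4]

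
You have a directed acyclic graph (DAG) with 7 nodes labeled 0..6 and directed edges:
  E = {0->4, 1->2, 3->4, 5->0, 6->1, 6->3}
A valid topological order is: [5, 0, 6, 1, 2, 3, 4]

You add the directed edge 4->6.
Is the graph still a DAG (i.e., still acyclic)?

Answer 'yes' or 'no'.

Given toposort: [5, 0, 6, 1, 2, 3, 4]
Position of 4: index 6; position of 6: index 2
New edge 4->6: backward (u after v in old order)
Backward edge: old toposort is now invalid. Check if this creates a cycle.
Does 6 already reach 4? Reachable from 6: [1, 2, 3, 4, 6]. YES -> cycle!
Still a DAG? no

Answer: no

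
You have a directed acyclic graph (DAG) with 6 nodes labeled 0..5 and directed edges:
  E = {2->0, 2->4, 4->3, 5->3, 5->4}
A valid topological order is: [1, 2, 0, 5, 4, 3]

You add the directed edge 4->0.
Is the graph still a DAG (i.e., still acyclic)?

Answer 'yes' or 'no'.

Given toposort: [1, 2, 0, 5, 4, 3]
Position of 4: index 4; position of 0: index 2
New edge 4->0: backward (u after v in old order)
Backward edge: old toposort is now invalid. Check if this creates a cycle.
Does 0 already reach 4? Reachable from 0: [0]. NO -> still a DAG (reorder needed).
Still a DAG? yes

Answer: yes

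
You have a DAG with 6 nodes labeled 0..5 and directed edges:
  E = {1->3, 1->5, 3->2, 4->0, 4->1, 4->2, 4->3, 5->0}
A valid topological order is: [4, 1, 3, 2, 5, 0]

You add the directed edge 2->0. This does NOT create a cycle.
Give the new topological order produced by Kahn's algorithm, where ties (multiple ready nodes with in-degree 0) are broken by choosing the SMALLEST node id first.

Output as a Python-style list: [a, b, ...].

Answer: [4, 1, 3, 2, 5, 0]

Derivation:
Old toposort: [4, 1, 3, 2, 5, 0]
Added edge: 2->0
Position of 2 (3) < position of 0 (5). Old order still valid.
Run Kahn's algorithm (break ties by smallest node id):
  initial in-degrees: [3, 1, 2, 2, 0, 1]
  ready (indeg=0): [4]
  pop 4: indeg[0]->2; indeg[1]->0; indeg[2]->1; indeg[3]->1 | ready=[1] | order so far=[4]
  pop 1: indeg[3]->0; indeg[5]->0 | ready=[3, 5] | order so far=[4, 1]
  pop 3: indeg[2]->0 | ready=[2, 5] | order so far=[4, 1, 3]
  pop 2: indeg[0]->1 | ready=[5] | order so far=[4, 1, 3, 2]
  pop 5: indeg[0]->0 | ready=[0] | order so far=[4, 1, 3, 2, 5]
  pop 0: no out-edges | ready=[] | order so far=[4, 1, 3, 2, 5, 0]
  Result: [4, 1, 3, 2, 5, 0]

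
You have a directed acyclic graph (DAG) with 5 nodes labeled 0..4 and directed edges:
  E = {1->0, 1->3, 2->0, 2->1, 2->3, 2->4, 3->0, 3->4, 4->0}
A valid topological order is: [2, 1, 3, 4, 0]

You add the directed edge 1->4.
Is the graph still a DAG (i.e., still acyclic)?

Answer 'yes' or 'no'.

Given toposort: [2, 1, 3, 4, 0]
Position of 1: index 1; position of 4: index 3
New edge 1->4: forward
Forward edge: respects the existing order. Still a DAG, same toposort still valid.
Still a DAG? yes

Answer: yes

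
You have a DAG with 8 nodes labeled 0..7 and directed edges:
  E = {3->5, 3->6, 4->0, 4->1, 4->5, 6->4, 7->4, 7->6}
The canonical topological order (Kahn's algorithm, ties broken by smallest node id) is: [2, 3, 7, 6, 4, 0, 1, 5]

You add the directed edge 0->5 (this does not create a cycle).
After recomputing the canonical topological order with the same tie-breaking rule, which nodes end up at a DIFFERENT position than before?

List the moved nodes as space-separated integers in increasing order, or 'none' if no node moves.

Old toposort: [2, 3, 7, 6, 4, 0, 1, 5]
Added edge 0->5
Recompute Kahn (smallest-id tiebreak):
  initial in-degrees: [1, 1, 0, 0, 2, 3, 2, 0]
  ready (indeg=0): [2, 3, 7]
  pop 2: no out-edges | ready=[3, 7] | order so far=[2]
  pop 3: indeg[5]->2; indeg[6]->1 | ready=[7] | order so far=[2, 3]
  pop 7: indeg[4]->1; indeg[6]->0 | ready=[6] | order so far=[2, 3, 7]
  pop 6: indeg[4]->0 | ready=[4] | order so far=[2, 3, 7, 6]
  pop 4: indeg[0]->0; indeg[1]->0; indeg[5]->1 | ready=[0, 1] | order so far=[2, 3, 7, 6, 4]
  pop 0: indeg[5]->0 | ready=[1, 5] | order so far=[2, 3, 7, 6, 4, 0]
  pop 1: no out-edges | ready=[5] | order so far=[2, 3, 7, 6, 4, 0, 1]
  pop 5: no out-edges | ready=[] | order so far=[2, 3, 7, 6, 4, 0, 1, 5]
New canonical toposort: [2, 3, 7, 6, 4, 0, 1, 5]
Compare positions:
  Node 0: index 5 -> 5 (same)
  Node 1: index 6 -> 6 (same)
  Node 2: index 0 -> 0 (same)
  Node 3: index 1 -> 1 (same)
  Node 4: index 4 -> 4 (same)
  Node 5: index 7 -> 7 (same)
  Node 6: index 3 -> 3 (same)
  Node 7: index 2 -> 2 (same)
Nodes that changed position: none

Answer: none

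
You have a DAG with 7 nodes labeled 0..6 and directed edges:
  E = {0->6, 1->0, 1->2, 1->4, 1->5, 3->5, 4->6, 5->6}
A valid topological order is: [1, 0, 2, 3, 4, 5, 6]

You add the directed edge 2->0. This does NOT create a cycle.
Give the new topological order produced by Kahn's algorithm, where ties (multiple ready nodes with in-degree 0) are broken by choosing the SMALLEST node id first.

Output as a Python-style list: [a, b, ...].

Old toposort: [1, 0, 2, 3, 4, 5, 6]
Added edge: 2->0
Position of 2 (2) > position of 0 (1). Must reorder: 2 must now come before 0.
Run Kahn's algorithm (break ties by smallest node id):
  initial in-degrees: [2, 0, 1, 0, 1, 2, 3]
  ready (indeg=0): [1, 3]
  pop 1: indeg[0]->1; indeg[2]->0; indeg[4]->0; indeg[5]->1 | ready=[2, 3, 4] | order so far=[1]
  pop 2: indeg[0]->0 | ready=[0, 3, 4] | order so far=[1, 2]
  pop 0: indeg[6]->2 | ready=[3, 4] | order so far=[1, 2, 0]
  pop 3: indeg[5]->0 | ready=[4, 5] | order so far=[1, 2, 0, 3]
  pop 4: indeg[6]->1 | ready=[5] | order so far=[1, 2, 0, 3, 4]
  pop 5: indeg[6]->0 | ready=[6] | order so far=[1, 2, 0, 3, 4, 5]
  pop 6: no out-edges | ready=[] | order so far=[1, 2, 0, 3, 4, 5, 6]
  Result: [1, 2, 0, 3, 4, 5, 6]

Answer: [1, 2, 0, 3, 4, 5, 6]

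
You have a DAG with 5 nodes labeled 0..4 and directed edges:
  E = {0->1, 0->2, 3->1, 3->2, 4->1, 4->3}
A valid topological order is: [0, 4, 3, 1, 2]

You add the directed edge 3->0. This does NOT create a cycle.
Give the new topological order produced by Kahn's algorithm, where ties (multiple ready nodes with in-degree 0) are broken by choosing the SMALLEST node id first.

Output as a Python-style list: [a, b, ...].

Answer: [4, 3, 0, 1, 2]

Derivation:
Old toposort: [0, 4, 3, 1, 2]
Added edge: 3->0
Position of 3 (2) > position of 0 (0). Must reorder: 3 must now come before 0.
Run Kahn's algorithm (break ties by smallest node id):
  initial in-degrees: [1, 3, 2, 1, 0]
  ready (indeg=0): [4]
  pop 4: indeg[1]->2; indeg[3]->0 | ready=[3] | order so far=[4]
  pop 3: indeg[0]->0; indeg[1]->1; indeg[2]->1 | ready=[0] | order so far=[4, 3]
  pop 0: indeg[1]->0; indeg[2]->0 | ready=[1, 2] | order so far=[4, 3, 0]
  pop 1: no out-edges | ready=[2] | order so far=[4, 3, 0, 1]
  pop 2: no out-edges | ready=[] | order so far=[4, 3, 0, 1, 2]
  Result: [4, 3, 0, 1, 2]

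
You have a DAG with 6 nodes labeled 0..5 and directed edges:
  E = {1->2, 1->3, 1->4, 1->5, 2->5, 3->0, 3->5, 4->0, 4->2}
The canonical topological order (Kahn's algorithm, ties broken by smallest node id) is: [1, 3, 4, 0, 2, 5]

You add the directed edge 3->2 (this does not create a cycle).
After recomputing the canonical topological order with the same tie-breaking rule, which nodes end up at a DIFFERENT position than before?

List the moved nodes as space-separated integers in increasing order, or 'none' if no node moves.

Answer: none

Derivation:
Old toposort: [1, 3, 4, 0, 2, 5]
Added edge 3->2
Recompute Kahn (smallest-id tiebreak):
  initial in-degrees: [2, 0, 3, 1, 1, 3]
  ready (indeg=0): [1]
  pop 1: indeg[2]->2; indeg[3]->0; indeg[4]->0; indeg[5]->2 | ready=[3, 4] | order so far=[1]
  pop 3: indeg[0]->1; indeg[2]->1; indeg[5]->1 | ready=[4] | order so far=[1, 3]
  pop 4: indeg[0]->0; indeg[2]->0 | ready=[0, 2] | order so far=[1, 3, 4]
  pop 0: no out-edges | ready=[2] | order so far=[1, 3, 4, 0]
  pop 2: indeg[5]->0 | ready=[5] | order so far=[1, 3, 4, 0, 2]
  pop 5: no out-edges | ready=[] | order so far=[1, 3, 4, 0, 2, 5]
New canonical toposort: [1, 3, 4, 0, 2, 5]
Compare positions:
  Node 0: index 3 -> 3 (same)
  Node 1: index 0 -> 0 (same)
  Node 2: index 4 -> 4 (same)
  Node 3: index 1 -> 1 (same)
  Node 4: index 2 -> 2 (same)
  Node 5: index 5 -> 5 (same)
Nodes that changed position: none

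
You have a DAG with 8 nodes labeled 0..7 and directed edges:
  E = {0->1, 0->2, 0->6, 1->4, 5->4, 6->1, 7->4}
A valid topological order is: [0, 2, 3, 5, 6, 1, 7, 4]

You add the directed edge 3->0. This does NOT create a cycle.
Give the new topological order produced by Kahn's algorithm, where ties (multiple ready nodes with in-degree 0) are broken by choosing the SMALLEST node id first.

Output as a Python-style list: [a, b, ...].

Old toposort: [0, 2, 3, 5, 6, 1, 7, 4]
Added edge: 3->0
Position of 3 (2) > position of 0 (0). Must reorder: 3 must now come before 0.
Run Kahn's algorithm (break ties by smallest node id):
  initial in-degrees: [1, 2, 1, 0, 3, 0, 1, 0]
  ready (indeg=0): [3, 5, 7]
  pop 3: indeg[0]->0 | ready=[0, 5, 7] | order so far=[3]
  pop 0: indeg[1]->1; indeg[2]->0; indeg[6]->0 | ready=[2, 5, 6, 7] | order so far=[3, 0]
  pop 2: no out-edges | ready=[5, 6, 7] | order so far=[3, 0, 2]
  pop 5: indeg[4]->2 | ready=[6, 7] | order so far=[3, 0, 2, 5]
  pop 6: indeg[1]->0 | ready=[1, 7] | order so far=[3, 0, 2, 5, 6]
  pop 1: indeg[4]->1 | ready=[7] | order so far=[3, 0, 2, 5, 6, 1]
  pop 7: indeg[4]->0 | ready=[4] | order so far=[3, 0, 2, 5, 6, 1, 7]
  pop 4: no out-edges | ready=[] | order so far=[3, 0, 2, 5, 6, 1, 7, 4]
  Result: [3, 0, 2, 5, 6, 1, 7, 4]

Answer: [3, 0, 2, 5, 6, 1, 7, 4]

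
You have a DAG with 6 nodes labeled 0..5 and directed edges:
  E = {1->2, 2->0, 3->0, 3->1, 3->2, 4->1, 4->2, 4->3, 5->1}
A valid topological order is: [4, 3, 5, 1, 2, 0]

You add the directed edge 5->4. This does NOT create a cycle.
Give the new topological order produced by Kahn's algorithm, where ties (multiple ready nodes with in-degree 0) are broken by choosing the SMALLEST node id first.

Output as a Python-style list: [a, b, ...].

Answer: [5, 4, 3, 1, 2, 0]

Derivation:
Old toposort: [4, 3, 5, 1, 2, 0]
Added edge: 5->4
Position of 5 (2) > position of 4 (0). Must reorder: 5 must now come before 4.
Run Kahn's algorithm (break ties by smallest node id):
  initial in-degrees: [2, 3, 3, 1, 1, 0]
  ready (indeg=0): [5]
  pop 5: indeg[1]->2; indeg[4]->0 | ready=[4] | order so far=[5]
  pop 4: indeg[1]->1; indeg[2]->2; indeg[3]->0 | ready=[3] | order so far=[5, 4]
  pop 3: indeg[0]->1; indeg[1]->0; indeg[2]->1 | ready=[1] | order so far=[5, 4, 3]
  pop 1: indeg[2]->0 | ready=[2] | order so far=[5, 4, 3, 1]
  pop 2: indeg[0]->0 | ready=[0] | order so far=[5, 4, 3, 1, 2]
  pop 0: no out-edges | ready=[] | order so far=[5, 4, 3, 1, 2, 0]
  Result: [5, 4, 3, 1, 2, 0]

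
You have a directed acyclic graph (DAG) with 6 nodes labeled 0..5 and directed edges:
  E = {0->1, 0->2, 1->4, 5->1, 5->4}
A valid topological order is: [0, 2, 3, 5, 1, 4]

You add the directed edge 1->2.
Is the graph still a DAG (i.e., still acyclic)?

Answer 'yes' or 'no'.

Given toposort: [0, 2, 3, 5, 1, 4]
Position of 1: index 4; position of 2: index 1
New edge 1->2: backward (u after v in old order)
Backward edge: old toposort is now invalid. Check if this creates a cycle.
Does 2 already reach 1? Reachable from 2: [2]. NO -> still a DAG (reorder needed).
Still a DAG? yes

Answer: yes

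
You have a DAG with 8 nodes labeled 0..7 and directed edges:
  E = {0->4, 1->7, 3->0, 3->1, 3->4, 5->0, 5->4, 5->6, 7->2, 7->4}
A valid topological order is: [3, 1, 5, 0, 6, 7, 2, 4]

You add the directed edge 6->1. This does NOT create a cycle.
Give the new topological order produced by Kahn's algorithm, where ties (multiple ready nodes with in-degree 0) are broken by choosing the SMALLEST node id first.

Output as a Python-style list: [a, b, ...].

Old toposort: [3, 1, 5, 0, 6, 7, 2, 4]
Added edge: 6->1
Position of 6 (4) > position of 1 (1). Must reorder: 6 must now come before 1.
Run Kahn's algorithm (break ties by smallest node id):
  initial in-degrees: [2, 2, 1, 0, 4, 0, 1, 1]
  ready (indeg=0): [3, 5]
  pop 3: indeg[0]->1; indeg[1]->1; indeg[4]->3 | ready=[5] | order so far=[3]
  pop 5: indeg[0]->0; indeg[4]->2; indeg[6]->0 | ready=[0, 6] | order so far=[3, 5]
  pop 0: indeg[4]->1 | ready=[6] | order so far=[3, 5, 0]
  pop 6: indeg[1]->0 | ready=[1] | order so far=[3, 5, 0, 6]
  pop 1: indeg[7]->0 | ready=[7] | order so far=[3, 5, 0, 6, 1]
  pop 7: indeg[2]->0; indeg[4]->0 | ready=[2, 4] | order so far=[3, 5, 0, 6, 1, 7]
  pop 2: no out-edges | ready=[4] | order so far=[3, 5, 0, 6, 1, 7, 2]
  pop 4: no out-edges | ready=[] | order so far=[3, 5, 0, 6, 1, 7, 2, 4]
  Result: [3, 5, 0, 6, 1, 7, 2, 4]

Answer: [3, 5, 0, 6, 1, 7, 2, 4]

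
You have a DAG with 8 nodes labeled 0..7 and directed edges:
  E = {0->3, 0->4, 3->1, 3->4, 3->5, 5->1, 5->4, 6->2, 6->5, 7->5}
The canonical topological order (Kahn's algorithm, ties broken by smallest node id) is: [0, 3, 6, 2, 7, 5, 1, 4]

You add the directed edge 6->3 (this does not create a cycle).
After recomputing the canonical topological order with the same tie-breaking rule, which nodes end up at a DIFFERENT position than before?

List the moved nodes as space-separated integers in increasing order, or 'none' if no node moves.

Answer: 2 3 6

Derivation:
Old toposort: [0, 3, 6, 2, 7, 5, 1, 4]
Added edge 6->3
Recompute Kahn (smallest-id tiebreak):
  initial in-degrees: [0, 2, 1, 2, 3, 3, 0, 0]
  ready (indeg=0): [0, 6, 7]
  pop 0: indeg[3]->1; indeg[4]->2 | ready=[6, 7] | order so far=[0]
  pop 6: indeg[2]->0; indeg[3]->0; indeg[5]->2 | ready=[2, 3, 7] | order so far=[0, 6]
  pop 2: no out-edges | ready=[3, 7] | order so far=[0, 6, 2]
  pop 3: indeg[1]->1; indeg[4]->1; indeg[5]->1 | ready=[7] | order so far=[0, 6, 2, 3]
  pop 7: indeg[5]->0 | ready=[5] | order so far=[0, 6, 2, 3, 7]
  pop 5: indeg[1]->0; indeg[4]->0 | ready=[1, 4] | order so far=[0, 6, 2, 3, 7, 5]
  pop 1: no out-edges | ready=[4] | order so far=[0, 6, 2, 3, 7, 5, 1]
  pop 4: no out-edges | ready=[] | order so far=[0, 6, 2, 3, 7, 5, 1, 4]
New canonical toposort: [0, 6, 2, 3, 7, 5, 1, 4]
Compare positions:
  Node 0: index 0 -> 0 (same)
  Node 1: index 6 -> 6 (same)
  Node 2: index 3 -> 2 (moved)
  Node 3: index 1 -> 3 (moved)
  Node 4: index 7 -> 7 (same)
  Node 5: index 5 -> 5 (same)
  Node 6: index 2 -> 1 (moved)
  Node 7: index 4 -> 4 (same)
Nodes that changed position: 2 3 6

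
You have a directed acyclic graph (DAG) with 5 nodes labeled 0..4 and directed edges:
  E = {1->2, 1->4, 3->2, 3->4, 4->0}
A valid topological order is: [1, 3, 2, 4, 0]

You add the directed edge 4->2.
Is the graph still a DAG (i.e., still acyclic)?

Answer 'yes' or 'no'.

Given toposort: [1, 3, 2, 4, 0]
Position of 4: index 3; position of 2: index 2
New edge 4->2: backward (u after v in old order)
Backward edge: old toposort is now invalid. Check if this creates a cycle.
Does 2 already reach 4? Reachable from 2: [2]. NO -> still a DAG (reorder needed).
Still a DAG? yes

Answer: yes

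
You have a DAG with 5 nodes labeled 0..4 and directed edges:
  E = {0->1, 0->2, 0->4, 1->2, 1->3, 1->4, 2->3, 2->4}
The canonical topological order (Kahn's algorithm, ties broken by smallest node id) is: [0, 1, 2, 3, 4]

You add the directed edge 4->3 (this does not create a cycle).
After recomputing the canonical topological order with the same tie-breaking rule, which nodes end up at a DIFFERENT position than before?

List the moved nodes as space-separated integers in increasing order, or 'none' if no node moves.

Answer: 3 4

Derivation:
Old toposort: [0, 1, 2, 3, 4]
Added edge 4->3
Recompute Kahn (smallest-id tiebreak):
  initial in-degrees: [0, 1, 2, 3, 3]
  ready (indeg=0): [0]
  pop 0: indeg[1]->0; indeg[2]->1; indeg[4]->2 | ready=[1] | order so far=[0]
  pop 1: indeg[2]->0; indeg[3]->2; indeg[4]->1 | ready=[2] | order so far=[0, 1]
  pop 2: indeg[3]->1; indeg[4]->0 | ready=[4] | order so far=[0, 1, 2]
  pop 4: indeg[3]->0 | ready=[3] | order so far=[0, 1, 2, 4]
  pop 3: no out-edges | ready=[] | order so far=[0, 1, 2, 4, 3]
New canonical toposort: [0, 1, 2, 4, 3]
Compare positions:
  Node 0: index 0 -> 0 (same)
  Node 1: index 1 -> 1 (same)
  Node 2: index 2 -> 2 (same)
  Node 3: index 3 -> 4 (moved)
  Node 4: index 4 -> 3 (moved)
Nodes that changed position: 3 4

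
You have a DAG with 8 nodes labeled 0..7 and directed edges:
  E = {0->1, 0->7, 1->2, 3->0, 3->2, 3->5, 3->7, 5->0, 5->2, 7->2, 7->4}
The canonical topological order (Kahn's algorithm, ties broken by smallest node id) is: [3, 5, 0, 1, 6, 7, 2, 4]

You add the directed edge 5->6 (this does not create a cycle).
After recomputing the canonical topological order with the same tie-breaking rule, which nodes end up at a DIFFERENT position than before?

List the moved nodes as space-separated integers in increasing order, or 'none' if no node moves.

Answer: none

Derivation:
Old toposort: [3, 5, 0, 1, 6, 7, 2, 4]
Added edge 5->6
Recompute Kahn (smallest-id tiebreak):
  initial in-degrees: [2, 1, 4, 0, 1, 1, 1, 2]
  ready (indeg=0): [3]
  pop 3: indeg[0]->1; indeg[2]->3; indeg[5]->0; indeg[7]->1 | ready=[5] | order so far=[3]
  pop 5: indeg[0]->0; indeg[2]->2; indeg[6]->0 | ready=[0, 6] | order so far=[3, 5]
  pop 0: indeg[1]->0; indeg[7]->0 | ready=[1, 6, 7] | order so far=[3, 5, 0]
  pop 1: indeg[2]->1 | ready=[6, 7] | order so far=[3, 5, 0, 1]
  pop 6: no out-edges | ready=[7] | order so far=[3, 5, 0, 1, 6]
  pop 7: indeg[2]->0; indeg[4]->0 | ready=[2, 4] | order so far=[3, 5, 0, 1, 6, 7]
  pop 2: no out-edges | ready=[4] | order so far=[3, 5, 0, 1, 6, 7, 2]
  pop 4: no out-edges | ready=[] | order so far=[3, 5, 0, 1, 6, 7, 2, 4]
New canonical toposort: [3, 5, 0, 1, 6, 7, 2, 4]
Compare positions:
  Node 0: index 2 -> 2 (same)
  Node 1: index 3 -> 3 (same)
  Node 2: index 6 -> 6 (same)
  Node 3: index 0 -> 0 (same)
  Node 4: index 7 -> 7 (same)
  Node 5: index 1 -> 1 (same)
  Node 6: index 4 -> 4 (same)
  Node 7: index 5 -> 5 (same)
Nodes that changed position: none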